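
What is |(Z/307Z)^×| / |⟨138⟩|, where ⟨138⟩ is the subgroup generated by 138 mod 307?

1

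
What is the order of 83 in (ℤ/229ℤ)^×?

57

The order of 83 must divide φ(229) = 229 − 1 = 228 = 2^2 · 3 · 19.
Divisors of 228: 1, 2, 3, 4, 6, 12, 19, 38, 57, 76, 114, 228.
Check 83^d mod 229 for each divisor in increasing order:
83^1 ≡ 83 (mod 229)
83^2 ≡ 19 (mod 229)
83^3 ≡ 203 (mod 229)
83^4 ≡ 132 (mod 229)
83^6 ≡ 218 (mod 229)
83^12 ≡ 121 (mod 229)
83^19 ≡ 134 (mod 229)
83^38 ≡ 94 (mod 229)
83^57 ≡ 1 (mod 229) ✓
The smallest such exponent is 57, so the order of 83 is 57.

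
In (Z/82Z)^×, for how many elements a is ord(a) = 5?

4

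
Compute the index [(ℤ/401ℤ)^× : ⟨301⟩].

4

Since 301 ∈ (Z/401Z)^×, its order divides φ(401) = 401 − 1 = 400 = 2^4 · 5^2.
Divisors of 400: 1, 2, 4, 5, 8, 10, 16, 20, 25, 40, 50, 80, 100, 200, 400.
Evaluate successive powers at the divisors of 400:
301^1 ≡ 301 (mod 401)
301^2 ≡ 376 (mod 401)
301^4 ≡ 224 (mod 401)
301^5 ≡ 56 (mod 401)
301^8 ≡ 51 (mod 401)
301^10 ≡ 329 (mod 401)
301^16 ≡ 195 (mod 401)
301^20 ≡ 372 (mod 401)
301^25 ≡ 381 (mod 401)
301^40 ≡ 39 (mod 401)
301^50 ≡ 400 (mod 401)
301^80 ≡ 318 (mod 401)
301^100 ≡ 1 (mod 401) ✓
So ord_401(301) = 100, hence |⟨301⟩| = 100.
The index is φ(401) / ord(301) = 400 / 100 = 4.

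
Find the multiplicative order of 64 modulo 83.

41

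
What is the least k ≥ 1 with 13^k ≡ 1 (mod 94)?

46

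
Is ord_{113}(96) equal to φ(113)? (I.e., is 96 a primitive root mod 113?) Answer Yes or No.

Yes

φ(113) = 113 − 1 = 112 = 2^4 · 7.
It suffices to check that the order of 96 is not a proper divisor of 112: compute 96^(112/q) for q ∈ {2, 7}.
96^56 ≡ 112 (mod 113)  [q = 2: ≢ 1 ✓]
96^16 ≡ 109 (mod 113)  [q = 7: ≢ 1 ✓]
None equal 1, so ord_113(96) = 112: 96 is a primitive root.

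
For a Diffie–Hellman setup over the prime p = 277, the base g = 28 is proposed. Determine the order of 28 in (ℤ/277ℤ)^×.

69

By Lagrange's theorem, ord_277(28) divides φ(277) = 277 − 1 = 276 = 2^2 · 3 · 23.
Divisors of 276: 1, 2, 3, 4, 6, 12, 23, 46, 69, 92, 138, 276.
Compute 28^d (mod 277) for the divisors d until we hit 1:
28^1 ≡ 28 (mod 277)
28^2 ≡ 230 (mod 277)
28^3 ≡ 69 (mod 277)
28^4 ≡ 270 (mod 277)
28^6 ≡ 52 (mod 277)
28^12 ≡ 211 (mod 277)
28^23 ≡ 116 (mod 277)
28^46 ≡ 160 (mod 277)
28^69 ≡ 1 (mod 277) ✓
Hence ord(28) = 69.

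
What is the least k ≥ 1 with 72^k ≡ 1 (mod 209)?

90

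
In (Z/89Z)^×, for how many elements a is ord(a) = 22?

10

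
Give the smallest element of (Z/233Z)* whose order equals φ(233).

3

φ(233) = 233 − 1 = 232 = 2^3 · 29.
Test candidates g = 2, 3, … against the prime factors q ∈ {2, 29} of φ(233): g is a generator iff g^(232/q) ≢ 1 for every such q.
g = 2: 2^116 ≡ 1 — hits 1, so not a primitive root.
g = 3: 3^116 ≡ 232; 3^8 ≡ 37 — none is 1, so 3 is a primitive root.
So 3 is the smallest generator of (Z/233Z)^×.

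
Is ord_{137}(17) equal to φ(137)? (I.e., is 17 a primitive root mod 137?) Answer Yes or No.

No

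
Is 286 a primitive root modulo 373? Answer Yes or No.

No

φ(373) = 373 − 1 = 372 = 2^2 · 3 · 31.
It suffices to check that the order of 286 is not a proper divisor of 372: compute 286^(372/q) for q ∈ {2, 3, 31}.
286^186 ≡ 1 (mod 373)  [q = 2: ≡ 1 ✗]
286^124 ≡ 1 (mod 373)  [q = 3: ≡ 1 ✗]
286^12 ≡ 356 (mod 373)  [q = 31: ≢ 1 ✓]
286^186 ≡ 1 shows ord(286) | 186, strictly less than φ(373); not a primitive root.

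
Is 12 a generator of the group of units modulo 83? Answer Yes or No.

φ(83) = 83 − 1 = 82 = 2 · 41.
12 is a primitive root mod 83 iff 12^(φ(83)/q) ≢ 1 for every prime q | φ(83), i.e. q ∈ {2, 41}.
12^41 ≡ 1 (mod 83)  [q = 2: ≡ 1 ✗]
12^2 ≡ 61 (mod 83)  [q = 41: ≢ 1 ✓]
The check at q = 2 fails, so 12 generates a proper subgroup.

No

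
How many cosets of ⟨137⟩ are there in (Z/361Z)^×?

2

The order of 137 must divide φ(361) = φ(19^2) = 19·(19−1) = 342 = 2 · 3^2 · 19.
Divisors of 342: 1, 2, 3, 6, 9, 18, 19, 38, 57, 114, 171, 342.
Evaluate successive powers at the divisors of 342:
137^1 ≡ 137 (mod 361)
137^2 ≡ 358 (mod 361)
137^3 ≡ 311 (mod 361)
137^6 ≡ 334 (mod 361)
137^9 ≡ 267 (mod 361)
137^18 ≡ 172 (mod 361)
137^19 ≡ 99 (mod 361)
137^38 ≡ 54 (mod 361)
137^57 ≡ 292 (mod 361)
137^114 ≡ 68 (mod 361)
137^171 ≡ 1 (mod 361) ✓
The order of 137 is 171, so the subgroup it generates has 171 elements.
Index = |(Z/361Z)^×| / |⟨137⟩| = 342 / 171 = 2.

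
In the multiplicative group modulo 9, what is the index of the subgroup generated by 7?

The order of 7 must divide φ(9) = φ(3^2) = 3·(3−1) = 6 = 2 · 3.
Divisors of 6: 1, 2, 3, 6.
Check 7^d mod 9 for each divisor in increasing order:
7^1 ≡ 7 (mod 9)
7^2 ≡ 4 (mod 9)
7^3 ≡ 1 (mod 9) ✓
The order of 7 is 3, so the subgroup it generates has 3 elements.
[(Z/9Z)^× : ⟨7⟩] = 6/3 = 2.

2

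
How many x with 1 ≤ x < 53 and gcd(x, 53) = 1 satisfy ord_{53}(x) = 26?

φ(53) = 53 − 1 = 52 = 2^2 · 13.
Since (Z/53Z)^× is cyclic of order 52, the number of elements of order d is φ(d) when d | 52 and 0 otherwise.
26 = 2 · 13 divides 52, and φ(26) = 12.

12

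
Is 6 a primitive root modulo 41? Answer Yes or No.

φ(41) = 41 − 1 = 40 = 2^3 · 5.
It suffices to check that the order of 6 is not a proper divisor of 40: compute 6^(40/q) for q ∈ {2, 5}.
6^20 ≡ 40 (mod 41)  [q = 2: ≢ 1 ✓]
6^8 ≡ 10 (mod 41)  [q = 5: ≢ 1 ✓]
All checks pass, so 6 has order 40 and is a primitive root modulo 41.

Yes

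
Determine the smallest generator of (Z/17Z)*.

φ(17) = 17 − 1 = 16 = 2^4.
Test candidates g = 2, 3, … against the prime factors q ∈ {2} of φ(17): g is a generator iff g^(16/q) ≢ 1 for every such q.
g = 2: 2^8 ≡ 1 — hits 1, so not a primitive root.
g = 3: 3^8 ≡ 16 — none is 1, so 3 is a primitive root.
Hence the least primitive root of 17 is 3.

3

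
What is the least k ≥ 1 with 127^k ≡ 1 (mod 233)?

By Lagrange's theorem, ord_233(127) divides φ(233) = 233 − 1 = 232 = 2^3 · 29.
Divisors of 232: 1, 2, 4, 8, 29, 58, 116, 232.
Compute 127^d (mod 233) for the divisors d until we hit 1:
127^1 ≡ 127 (mod 233)
127^2 ≡ 52 (mod 233)
127^4 ≡ 141 (mod 233)
127^8 ≡ 76 (mod 233)
127^29 ≡ 97 (mod 233)
127^58 ≡ 89 (mod 233)
127^116 ≡ 232 (mod 233)
127^232 ≡ 1 (mod 233) ✓
Hence ord(127) = 232.

232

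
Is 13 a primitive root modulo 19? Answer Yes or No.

φ(19) = 19 − 1 = 18 = 2 · 3^2.
13 is a primitive root mod 19 iff 13^(φ(19)/q) ≢ 1 for every prime q | φ(19), i.e. q ∈ {2, 3}.
13^9 ≡ 18 (mod 19)  [q = 2: ≢ 1 ✓]
13^6 ≡ 11 (mod 19)  [q = 3: ≢ 1 ✓]
None equal 1, so ord_19(13) = 18: 13 is a primitive root.

Yes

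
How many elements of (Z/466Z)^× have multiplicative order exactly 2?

1

φ(466) = φ(2)·φ(233) = 1·232 = 232 = 2^3 · 29.
Since (Z/466Z)^× is cyclic of order 232, the number of elements of order d is φ(d) when d | 232 and 0 otherwise.
2 | 232, and φ(2) = 2 − 1 = 1.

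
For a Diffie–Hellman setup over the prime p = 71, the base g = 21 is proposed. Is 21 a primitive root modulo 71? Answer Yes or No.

φ(71) = 71 − 1 = 70 = 2 · 5 · 7.
21 is a primitive root mod 71 iff 21^(φ(71)/q) ≢ 1 for every prime q | φ(71), i.e. q ∈ {2, 5, 7}.
21^35 ≡ 70 (mod 71)  [q = 2: ≢ 1 ✓]
21^14 ≡ 5 (mod 71)  [q = 5: ≢ 1 ✓]
21^10 ≡ 30 (mod 71)  [q = 7: ≢ 1 ✓]
None equal 1, so ord_71(21) = 70: 21 is a primitive root.

Yes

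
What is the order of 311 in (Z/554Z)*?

138

By Lagrange's theorem, ord_554(311) divides φ(554) = φ(2)·φ(277) = 1·276 = 276 = 2^2 · 3 · 23.
Divisors of 276: 1, 2, 3, 4, 6, 12, 23, 46, 69, 92, 138, 276.
Check 311^d mod 554 for each divisor in increasing order:
311^1 ≡ 311
311^2 ≡ 325
311^3 ≡ 247
311^4 ≡ 365
311^6 ≡ 69
311^12 ≡ 329
311^23 ≡ 161
311^46 ≡ 437
311^69 ≡ 553
311^92 ≡ 393
311^138 ≡ 1
So ord_554(311) = 138.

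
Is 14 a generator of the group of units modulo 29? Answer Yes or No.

φ(29) = 29 − 1 = 28 = 2^2 · 7.
Test 14^(28/q) mod 29 for each prime factor q of 28:
14^14 ≡ 28 (mod 29)  [q = 2: ≢ 1 ✓]
14^4 ≡ 20 (mod 29)  [q = 7: ≢ 1 ✓]
All checks pass, so 14 has order 28 and is a primitive root modulo 29.

Yes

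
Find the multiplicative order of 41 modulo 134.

By Lagrange's theorem, ord_134(41) divides φ(134) = φ(2)·φ(67) = 1·66 = 66 = 2 · 3 · 11.
Divisors of 66: 1, 2, 3, 6, 11, 22, 33, 66.
Evaluate successive powers at the divisors of 66:
41^1 ≡ 41 (mod 134)
41^2 ≡ 73 (mod 134)
41^3 ≡ 45 (mod 134)
41^6 ≡ 15 (mod 134)
41^11 ≡ 97 (mod 134)
41^22 ≡ 29 (mod 134)
41^33 ≡ 133 (mod 134)
41^66 ≡ 1 (mod 134) ✓
Hence ord(41) = 66.

66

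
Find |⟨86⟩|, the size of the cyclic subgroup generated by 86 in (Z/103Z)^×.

102

ord(86) | φ(103) = 103 − 1 = 102 = 2 · 3 · 17.
Divisors of 102: 1, 2, 3, 6, 17, 34, 51, 102.
Test each divisor d:
86^1 ≡ 86
86^2 ≡ 83
86^3 ≡ 31
86^6 ≡ 34
86^17 ≡ 57
86^34 ≡ 56
86^51 ≡ 102
86^102 ≡ 1
The smallest such exponent is 102, so the order of 86 is 102.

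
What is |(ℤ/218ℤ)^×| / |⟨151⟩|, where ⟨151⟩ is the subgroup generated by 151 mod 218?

1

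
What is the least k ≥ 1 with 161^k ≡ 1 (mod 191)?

ord(161) | φ(191) = 191 − 1 = 190 = 2 · 5 · 19.
Divisors of 190: 1, 2, 5, 10, 19, 38, 95, 190.
Check 161^d mod 191 for each divisor in increasing order:
161^1 ≡ 161 (mod 191)
161^2 ≡ 136 (mod 191)
161^5 ≡ 166 (mod 191)
161^10 ≡ 52 (mod 191)
161^19 ≡ 190 (mod 191)
161^38 ≡ 1 (mod 191) ✓
The smallest such exponent is 38, so the order of 161 is 38.

38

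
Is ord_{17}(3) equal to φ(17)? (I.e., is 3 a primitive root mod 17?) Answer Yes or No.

φ(17) = 17 − 1 = 16 = 2^4.
An element g generates (Z/17Z)^× iff g^(16/q) ≢ 1 (mod 17) for each prime q ∈ {2}.
3^8 ≡ 16 (mod 17)  [q = 2: ≢ 1 ✓]
None equal 1, so ord_17(3) = 16: 3 is a primitive root.

Yes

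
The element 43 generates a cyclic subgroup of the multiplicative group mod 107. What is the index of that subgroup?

Since 43 ∈ (Z/107Z)^×, its order divides φ(107) = 107 − 1 = 106 = 2 · 53.
Divisors of 106: 1, 2, 53, 106.
Test each divisor d:
43^1 ≡ 43
43^2 ≡ 30
43^53 ≡ 106
43^106 ≡ 1
Thus |⟨43⟩| = ord(43) = 106.
[(Z/107Z)^× : ⟨43⟩] = 106/106 = 1.

1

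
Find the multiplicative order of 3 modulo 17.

The order of 3 must divide φ(17) = 17 − 1 = 16 = 2^4.
Divisors of 16: 1, 2, 4, 8, 16.
Check 3^d mod 17 for each divisor in increasing order:
3^1 ≡ 3 (mod 17)
3^2 ≡ 9 (mod 17)
3^4 ≡ 13 (mod 17)
3^8 ≡ 16 (mod 17)
3^16 ≡ 1 (mod 17) ✓
So ord_17(3) = 16.

16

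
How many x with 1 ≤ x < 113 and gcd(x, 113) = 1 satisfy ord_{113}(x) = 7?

φ(113) = 113 − 1 = 112 = 2^4 · 7.
In a cyclic group of order 112, there are φ(d) elements of order d for each divisor d of 112, and zero for non-divisors.
7 | 112, and φ(7) = 7 − 1 = 6.

6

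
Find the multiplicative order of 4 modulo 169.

78

Since 4 ∈ (Z/169Z)^×, its order divides φ(169) = φ(13^2) = 13·(13−1) = 156 = 2^2 · 3 · 13.
Divisors of 156: 1, 2, 3, 4, 6, 12, 13, 26, 39, 52, 78, 156.
Evaluate successive powers at the divisors of 156:
4^1 ≡ 4 (mod 169)
4^2 ≡ 16 (mod 169)
4^3 ≡ 64 (mod 169)
4^4 ≡ 87 (mod 169)
4^6 ≡ 40 (mod 169)
4^12 ≡ 79 (mod 169)
4^13 ≡ 147 (mod 169)
4^26 ≡ 146 (mod 169)
4^39 ≡ 168 (mod 169)
4^52 ≡ 22 (mod 169)
4^78 ≡ 1 (mod 169) ✓
Therefore the multiplicative order of 4 modulo 169 is 78.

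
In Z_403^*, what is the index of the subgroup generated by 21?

6

ord(21) | φ(403) = φ(13·31) = (13−1)·(31−1) = 12·30 = 360 = 2^3 · 3^2 · 5.
Divisors of 360: 1, 2, 3, 4, 5, 6, 8, 9, 10, 12, 15, 18, 20, 24, 30, 36, 40, 45, 60, 72, 90, 120, 180, 360.
Test each divisor d:
21^1 ≡ 21
21^2 ≡ 38
21^3 ≡ 395
21^4 ≡ 235
21^5 ≡ 99
21^6 ≡ 64
21^8 ≡ 14
21^9 ≡ 294
21^10 ≡ 129
21^12 ≡ 66
21^15 ≡ 278
21^18 ≡ 194
21^20 ≡ 118
21^24 ≡ 326
21^30 ≡ 311
21^36 ≡ 157
21^40 ≡ 222
21^45 ≡ 216
21^60 ≡ 1
So ord_403(21) = 60, hence |⟨21⟩| = 60.
[(Z/403Z)^× : ⟨21⟩] = 360/60 = 6.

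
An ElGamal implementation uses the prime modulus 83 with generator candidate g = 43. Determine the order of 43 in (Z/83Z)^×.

The order of 43 must divide φ(83) = 83 − 1 = 82 = 2 · 41.
Divisors of 82: 1, 2, 41, 82.
Check 43^d mod 83 for each divisor in increasing order:
43^1 ≡ 43
43^2 ≡ 23
43^41 ≡ 82
43^82 ≡ 1
So ord_83(43) = 82.

82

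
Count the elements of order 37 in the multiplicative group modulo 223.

36

φ(223) = 223 − 1 = 222 = 2 · 3 · 37.
In a cyclic group of order 222, there are φ(d) elements of order d for each divisor d of 222, and zero for non-divisors.
37 | 222, and φ(37) = 37 − 1 = 36.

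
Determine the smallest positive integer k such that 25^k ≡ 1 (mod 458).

57

Since 25 ∈ (Z/458Z)^×, its order divides φ(458) = φ(2)·φ(229) = 1·228 = 228 = 2^2 · 3 · 19.
Divisors of 228: 1, 2, 3, 4, 6, 12, 19, 38, 57, 76, 114, 228.
Test each divisor d:
25^1 ≡ 25 (mod 458)
25^2 ≡ 167 (mod 458)
25^3 ≡ 53 (mod 458)
25^4 ≡ 409 (mod 458)
25^6 ≡ 61 (mod 458)
25^12 ≡ 57 (mod 458)
25^19 ≡ 363 (mod 458)
25^38 ≡ 323 (mod 458)
25^57 ≡ 1 (mod 458) ✓
Hence ord(25) = 57.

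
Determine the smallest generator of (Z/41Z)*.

φ(41) = 41 − 1 = 40 = 2^3 · 5.
g is a primitive root iff g^(40/q) ≢ 1 (mod 41) for each prime q ∈ {2, 5}.
g = 2: 2^20 ≡ 1 — hits 1, so not a primitive root.
g = 3: 3^20 ≡ 40; 3^8 ≡ 1 — hits 1, so not a primitive root.
g = 4: 4^20 ≡ 1 — hits 1, so not a primitive root.
g = 5: 5^20 ≡ 1 — hits 1, so not a primitive root.
g = 6: 6^20 ≡ 40; 6^8 ≡ 10 — none is 1, so 6 is a primitive root.
The smallest primitive root modulo 41 is 6.

6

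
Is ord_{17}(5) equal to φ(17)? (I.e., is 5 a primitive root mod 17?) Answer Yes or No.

Yes

φ(17) = 17 − 1 = 16 = 2^4.
Test 5^(16/q) mod 17 for each prime factor q of 16:
5^8 ≡ 16 (mod 17)  [q = 2: ≢ 1 ✓]
Every test exponent gives a nontrivial residue, hence 5 generates the full group.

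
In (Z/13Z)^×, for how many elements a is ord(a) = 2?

1

φ(13) = 13 − 1 = 12 = 2^2 · 3.
(Z/13Z)^× is cyclic (|G| = 12); a cyclic group of order m has exactly φ(d) elements of each order d | m, and none otherwise.
2 | 12, and φ(2) = 2 − 1 = 1.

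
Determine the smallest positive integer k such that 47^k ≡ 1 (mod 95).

By Lagrange's theorem, ord_95(47) divides φ(95) = φ(5·19) = (5−1)·(19−1) = 4·18 = 72 = 2^3 · 3^2.
Divisors of 72: 1, 2, 3, 4, 6, 8, 9, 12, 18, 24, 36, 72.
Test each divisor d:
47^1 ≡ 47 (mod 95)
47^2 ≡ 24 (mod 95)
47^3 ≡ 83 (mod 95)
47^4 ≡ 6 (mod 95)
47^6 ≡ 49 (mod 95)
47^8 ≡ 36 (mod 95)
47^9 ≡ 77 (mod 95)
47^12 ≡ 26 (mod 95)
47^18 ≡ 39 (mod 95)
47^24 ≡ 11 (mod 95)
47^36 ≡ 1 (mod 95) ✓
The smallest such exponent is 36, so the order of 47 is 36.

36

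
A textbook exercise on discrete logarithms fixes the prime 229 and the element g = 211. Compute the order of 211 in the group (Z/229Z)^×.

12

Since 211 ∈ (Z/229Z)^×, its order divides φ(229) = 229 − 1 = 228 = 2^2 · 3 · 19.
Divisors of 228: 1, 2, 3, 4, 6, 12, 19, 38, 57, 76, 114, 228.
Evaluate successive powers at the divisors of 228:
211^1 ≡ 211 (mod 229)
211^2 ≡ 95 (mod 229)
211^3 ≡ 122 (mod 229)
211^4 ≡ 94 (mod 229)
211^6 ≡ 228 (mod 229)
211^12 ≡ 1 (mod 229) ✓
Therefore the multiplicative order of 211 modulo 229 is 12.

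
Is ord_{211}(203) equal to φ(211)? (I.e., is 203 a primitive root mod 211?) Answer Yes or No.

No

φ(211) = 211 − 1 = 210 = 2 · 3 · 5 · 7.
Test 203^(210/q) mod 211 for each prime factor q of 210:
203^105 ≡ 1 (mod 211)  [q = 2: ≡ 1 ✗]
203^70 ≡ 1 (mod 211)  [q = 3: ≡ 1 ✗]
203^42 ≡ 188 (mod 211)  [q = 5: ≢ 1 ✓]
203^30 ≡ 144 (mod 211)  [q = 7: ≢ 1 ✓]
203^105 ≡ 1 shows ord(203) | 105, strictly less than φ(211); not a primitive root.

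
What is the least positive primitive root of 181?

2

φ(181) = 181 − 1 = 180 = 2^2 · 3^2 · 5.
Test candidates g = 2, 3, … against the prime factors q ∈ {2, 3, 5} of φ(181): g is a generator iff g^(180/q) ≢ 1 for every such q.
g = 2: 2^90 ≡ 180; 2^60 ≡ 48; 2^36 ≡ 59 — none is 1, so 2 is a primitive root.
The smallest primitive root modulo 181 is 2.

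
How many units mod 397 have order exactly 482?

0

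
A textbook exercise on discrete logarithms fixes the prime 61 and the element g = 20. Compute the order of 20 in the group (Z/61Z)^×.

The order of 20 must divide φ(61) = 61 − 1 = 60 = 2^2 · 3 · 5.
Divisors of 60: 1, 2, 3, 4, 5, 6, 10, 12, 15, 20, 30, 60.
Compute 20^d (mod 61) for the divisors d until we hit 1:
20^1 ≡ 20 (mod 61)
20^2 ≡ 34 (mod 61)
20^3 ≡ 9 (mod 61)
20^4 ≡ 58 (mod 61)
20^5 ≡ 1 (mod 61) ✓
The smallest such exponent is 5, so the order of 20 is 5.

5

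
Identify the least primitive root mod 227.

2

φ(227) = 227 − 1 = 226 = 2 · 113.
g is a primitive root iff g^(226/q) ≢ 1 (mod 227) for each prime q ∈ {2, 113}.
g = 2: 2^113 ≡ 226; 2^2 ≡ 4 — none is 1, so 2 is a primitive root.
Hence the least primitive root of 227 is 2.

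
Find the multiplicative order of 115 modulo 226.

28

Since 115 ∈ (Z/226Z)^×, its order divides φ(226) = φ(2)·φ(113) = 1·112 = 112 = 2^4 · 7.
Divisors of 112: 1, 2, 4, 7, 8, 14, 16, 28, 56, 112.
Evaluate successive powers at the divisors of 112:
115^1 ≡ 115 (mod 226)
115^2 ≡ 117 (mod 226)
115^4 ≡ 129 (mod 226)
115^7 ≡ 15 (mod 226)
115^8 ≡ 143 (mod 226)
115^14 ≡ 225 (mod 226)
115^16 ≡ 109 (mod 226)
115^28 ≡ 1 (mod 226) ✓
Hence ord(115) = 28.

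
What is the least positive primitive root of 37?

2

φ(37) = 37 − 1 = 36 = 2^2 · 3^2.
g is a primitive root iff g^(36/q) ≢ 1 (mod 37) for each prime q ∈ {2, 3}.
g = 2: 2^18 ≡ 36; 2^12 ≡ 26 — none is 1, so 2 is a primitive root.
Hence the least primitive root of 37 is 2.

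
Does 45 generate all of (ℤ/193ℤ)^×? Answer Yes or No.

Yes

φ(193) = 193 − 1 = 192 = 2^6 · 3.
It suffices to check that the order of 45 is not a proper divisor of 192: compute 45^(192/q) for q ∈ {2, 3}.
45^96 ≡ 192 (mod 193)  [q = 2: ≢ 1 ✓]
45^64 ≡ 84 (mod 193)  [q = 3: ≢ 1 ✓]
None equal 1, so ord_193(45) = 192: 45 is a primitive root.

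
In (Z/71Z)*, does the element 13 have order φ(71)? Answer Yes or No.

Yes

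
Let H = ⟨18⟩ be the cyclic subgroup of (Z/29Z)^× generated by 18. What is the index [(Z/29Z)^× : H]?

1

The order of 18 must divide φ(29) = 29 − 1 = 28 = 2^2 · 7.
Divisors of 28: 1, 2, 4, 7, 14, 28.
Check 18^d mod 29 for each divisor in increasing order:
18^1 ≡ 18 (mod 29)
18^2 ≡ 5 (mod 29)
18^4 ≡ 25 (mod 29)
18^7 ≡ 17 (mod 29)
18^14 ≡ 28 (mod 29)
18^28 ≡ 1 (mod 29) ✓
The order of 18 is 28, so the subgroup it generates has 28 elements.
Index = |(Z/29Z)^×| / |⟨18⟩| = 28 / 28 = 1.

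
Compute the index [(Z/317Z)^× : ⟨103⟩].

4

Since 103 ∈ (Z/317Z)^×, its order divides φ(317) = 317 − 1 = 316 = 2^2 · 79.
Divisors of 316: 1, 2, 4, 79, 158, 316.
Evaluate successive powers at the divisors of 316:
103^1 ≡ 103
103^2 ≡ 148
103^4 ≡ 31
103^79 ≡ 1
So ord_317(103) = 79, hence |⟨103⟩| = 79.
Index = |(Z/317Z)^×| / |⟨103⟩| = 316 / 79 = 4.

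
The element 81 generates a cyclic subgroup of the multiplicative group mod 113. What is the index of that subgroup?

ord(81) | φ(113) = 113 − 1 = 112 = 2^4 · 7.
Divisors of 112: 1, 2, 4, 7, 8, 14, 16, 28, 56, 112.
Evaluate successive powers at the divisors of 112:
81^1 ≡ 81 (mod 113)
81^2 ≡ 7 (mod 113)
81^4 ≡ 49 (mod 113)
81^7 ≡ 98 (mod 113)
81^8 ≡ 28 (mod 113)
81^14 ≡ 112 (mod 113)
81^16 ≡ 106 (mod 113)
81^28 ≡ 1 (mod 113) ✓
The order of 81 is 28, so the subgroup it generates has 28 elements.
Index = |(Z/113Z)^×| / |⟨81⟩| = 112 / 28 = 4.

4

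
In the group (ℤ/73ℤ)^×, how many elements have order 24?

φ(73) = 73 − 1 = 72 = 2^3 · 3^2.
In a cyclic group of order 72, there are φ(d) elements of order d for each divisor d of 72, and zero for non-divisors.
24 = 2^3 · 3 divides 72, and φ(24) = 8.

8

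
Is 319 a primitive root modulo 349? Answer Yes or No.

Yes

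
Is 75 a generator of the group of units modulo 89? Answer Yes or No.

Yes

φ(89) = 89 − 1 = 88 = 2^3 · 11.
It suffices to check that the order of 75 is not a proper divisor of 88: compute 75^(88/q) for q ∈ {2, 11}.
75^44 ≡ 88 (mod 89)  [q = 2: ≢ 1 ✓]
75^8 ≡ 45 (mod 89)  [q = 11: ≢ 1 ✓]
None equal 1, so ord_89(75) = 88: 75 is a primitive root.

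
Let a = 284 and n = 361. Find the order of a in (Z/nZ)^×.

ord(284) | φ(361) = φ(19^2) = 19·(19−1) = 342 = 2 · 3^2 · 19.
Divisors of 342: 1, 2, 3, 6, 9, 18, 19, 38, 57, 114, 171, 342.
Test each divisor d:
284^1 ≡ 284
284^2 ≡ 153
284^3 ≡ 132
284^6 ≡ 96
284^9 ≡ 37
284^18 ≡ 286
284^19 ≡ 360
284^38 ≡ 1
So ord_361(284) = 38.

38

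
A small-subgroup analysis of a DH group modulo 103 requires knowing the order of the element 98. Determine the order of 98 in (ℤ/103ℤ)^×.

ord(98) | φ(103) = 103 − 1 = 102 = 2 · 3 · 17.
Divisors of 102: 1, 2, 3, 6, 17, 34, 51, 102.
Compute 98^d (mod 103) for the divisors d until we hit 1:
98^1 ≡ 98 (mod 103)
98^2 ≡ 25 (mod 103)
98^3 ≡ 81 (mod 103)
98^6 ≡ 72 (mod 103)
98^17 ≡ 46 (mod 103)
98^34 ≡ 56 (mod 103)
98^51 ≡ 1 (mod 103) ✓
Hence ord(98) = 51.

51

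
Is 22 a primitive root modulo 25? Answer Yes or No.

Yes

φ(25) = φ(5^2) = 5·(5−1) = 20 = 2^2 · 5.
An element g generates (Z/25Z)^× iff g^(20/q) ≢ 1 (mod 25) for each prime q ∈ {2, 5}.
22^10 ≡ 24 (mod 25)  [q = 2: ≢ 1 ✓]
22^4 ≡ 6 (mod 25)  [q = 5: ≢ 1 ✓]
Every test exponent gives a nontrivial residue, hence 22 generates the full group.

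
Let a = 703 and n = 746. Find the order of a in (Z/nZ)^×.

372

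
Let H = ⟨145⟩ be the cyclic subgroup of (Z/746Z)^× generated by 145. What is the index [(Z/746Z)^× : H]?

3

By Lagrange's theorem, ord_746(145) divides φ(746) = φ(2)·φ(373) = 1·372 = 372 = 2^2 · 3 · 31.
Divisors of 372: 1, 2, 3, 4, 6, 12, 31, 62, 93, 124, 186, 372.
Test each divisor d:
145^1 ≡ 145 (mod 746)
145^2 ≡ 137 (mod 746)
145^3 ≡ 469 (mod 746)
145^4 ≡ 119 (mod 746)
145^6 ≡ 637 (mod 746)
145^12 ≡ 691 (mod 746)
145^31 ≡ 269 (mod 746)
145^62 ≡ 745 (mod 746)
145^93 ≡ 477 (mod 746)
145^124 ≡ 1 (mod 746) ✓
Thus |⟨145⟩| = ord(145) = 124.
[(Z/746Z)^× : ⟨145⟩] = 372/124 = 3.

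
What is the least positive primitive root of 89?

3

φ(89) = 89 − 1 = 88 = 2^3 · 11.
g is a primitive root iff g^(88/q) ≢ 1 (mod 89) for each prime q ∈ {2, 11}.
g = 2: 2^44 ≡ 1 — hits 1, so not a primitive root.
g = 3: 3^44 ≡ 88; 3^8 ≡ 64 — none is 1, so 3 is a primitive root.
The smallest primitive root modulo 89 is 3.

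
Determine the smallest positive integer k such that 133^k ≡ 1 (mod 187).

16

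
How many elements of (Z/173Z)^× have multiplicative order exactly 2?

1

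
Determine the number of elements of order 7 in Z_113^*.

φ(113) = 113 − 1 = 112 = 2^4 · 7.
Since (Z/113Z)^× is cyclic of order 112, the number of elements of order d is φ(d) when d | 112 and 0 otherwise.
7 | 112, and φ(7) = 7 − 1 = 6.

6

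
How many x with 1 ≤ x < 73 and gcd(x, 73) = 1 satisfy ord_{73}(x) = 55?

φ(73) = 73 − 1 = 72 = 2^3 · 3^2.
Since (Z/73Z)^× is cyclic of order 72, the number of elements of order d is φ(d) when d | 72 and 0 otherwise.
Since 55 ∤ 72, the count is 0.

0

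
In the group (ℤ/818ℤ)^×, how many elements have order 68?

φ(818) = φ(2)·φ(409) = 1·408 = 408 = 2^3 · 3 · 17.
In a cyclic group of order 408, there are φ(d) elements of order d for each divisor d of 408, and zero for non-divisors.
68 = 2^2 · 17 divides 408, and φ(68) = 32.

32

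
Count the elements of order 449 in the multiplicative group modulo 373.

0

φ(373) = 373 − 1 = 372 = 2^2 · 3 · 31.
(Z/373Z)^× is cyclic (|G| = 372); a cyclic group of order m has exactly φ(d) elements of each order d | m, and none otherwise.
Since 449 ∤ 372, the count is 0.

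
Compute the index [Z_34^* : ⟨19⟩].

The order of 19 must divide φ(34) = φ(2)·φ(17) = 1·16 = 16 = 2^4.
Divisors of 16: 1, 2, 4, 8, 16.
Test each divisor d:
19^1 ≡ 19
19^2 ≡ 21
19^4 ≡ 33
19^8 ≡ 1
Thus |⟨19⟩| = ord(19) = 8.
Index = |(Z/34Z)^×| / |⟨19⟩| = 16 / 8 = 2.

2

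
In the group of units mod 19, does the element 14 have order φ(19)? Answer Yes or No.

Yes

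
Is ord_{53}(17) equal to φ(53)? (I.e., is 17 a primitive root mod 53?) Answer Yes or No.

No

φ(53) = 53 − 1 = 52 = 2^2 · 13.
It suffices to check that the order of 17 is not a proper divisor of 52: compute 17^(52/q) for q ∈ {2, 13}.
17^26 ≡ 1 (mod 53)  [q = 2: ≡ 1 ✗]
17^4 ≡ 46 (mod 53)  [q = 13: ≢ 1 ✓]
Since 17^26 ≡ 1, the order of 17 divides 26 < 52, so 17 is not a primitive root.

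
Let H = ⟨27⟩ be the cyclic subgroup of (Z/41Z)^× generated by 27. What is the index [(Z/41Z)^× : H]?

5

By Lagrange's theorem, ord_41(27) divides φ(41) = 41 − 1 = 40 = 2^3 · 5.
Divisors of 40: 1, 2, 4, 5, 8, 10, 20, 40.
Evaluate successive powers at the divisors of 40:
27^1 ≡ 27 (mod 41)
27^2 ≡ 32 (mod 41)
27^4 ≡ 40 (mod 41)
27^5 ≡ 14 (mod 41)
27^8 ≡ 1 (mod 41) ✓
So ord_41(27) = 8, hence |⟨27⟩| = 8.
Index = |(Z/41Z)^×| / |⟨27⟩| = 40 / 8 = 5.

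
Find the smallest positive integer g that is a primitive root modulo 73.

φ(73) = 73 − 1 = 72 = 2^3 · 3^2.
Test candidates g = 2, 3, … against the prime factors q ∈ {2, 3} of φ(73): g is a generator iff g^(72/q) ≢ 1 for every such q.
g = 2: 2^36 ≡ 1 — hits 1, so not a primitive root.
g = 3: 3^36 ≡ 1 — hits 1, so not a primitive root.
g = 4: 4^36 ≡ 1 — hits 1, so not a primitive root.
g = 5: 5^36 ≡ 72; 5^24 ≡ 8 — none is 1, so 5 is a primitive root.
The smallest primitive root modulo 73 is 5.

5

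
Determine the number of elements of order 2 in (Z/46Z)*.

φ(46) = φ(2)·φ(23) = 1·22 = 22 = 2 · 11.
In a cyclic group of order 22, there are φ(d) elements of order d for each divisor d of 22, and zero for non-divisors.
2 | 22, and φ(2) = 2 − 1 = 1.

1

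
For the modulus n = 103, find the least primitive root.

φ(103) = 103 − 1 = 102 = 2 · 3 · 17.
g is a primitive root iff g^(102/q) ≢ 1 (mod 103) for each prime q ∈ {2, 3, 17}.
g = 2: 2^51 ≡ 1 — hits 1, so not a primitive root.
g = 3: 3^51 ≡ 102; 3^34 ≡ 1 — hits 1, so not a primitive root.
g = 4: 4^51 ≡ 1 — hits 1, so not a primitive root.
g = 5: 5^51 ≡ 102; 5^34 ≡ 56; 5^6 ≡ 72 — none is 1, so 5 is a primitive root.
The smallest primitive root modulo 103 is 5.

5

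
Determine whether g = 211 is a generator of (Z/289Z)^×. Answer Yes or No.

Yes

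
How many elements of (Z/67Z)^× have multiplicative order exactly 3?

2

φ(67) = 67 − 1 = 66 = 2 · 3 · 11.
Since (Z/67Z)^× is cyclic of order 66, the number of elements of order d is φ(d) when d | 66 and 0 otherwise.
3 | 66, and φ(3) = 3 − 1 = 2.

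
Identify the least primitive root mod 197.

2

φ(197) = 197 − 1 = 196 = 2^2 · 7^2.
Test candidates g = 2, 3, … against the prime factors q ∈ {2, 7} of φ(197): g is a generator iff g^(196/q) ≢ 1 for every such q.
g = 2: 2^98 ≡ 196; 2^28 ≡ 104 — none is 1, so 2 is a primitive root.
So 2 is the smallest generator of (Z/197Z)^×.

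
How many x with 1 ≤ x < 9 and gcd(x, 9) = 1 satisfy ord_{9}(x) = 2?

1

φ(9) = φ(3^2) = 3·(3−1) = 6 = 2 · 3.
Since (Z/9Z)^× is cyclic of order 6, the number of elements of order d is φ(d) when d | 6 and 0 otherwise.
2 | 6, and φ(2) = 2 − 1 = 1.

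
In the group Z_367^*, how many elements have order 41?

0

φ(367) = 367 − 1 = 366 = 2 · 3 · 61.
Since (Z/367Z)^× is cyclic of order 366, the number of elements of order d is φ(d) when d | 366 and 0 otherwise.
41 does not divide 366, so no element of (Z/367Z)^× has order 41.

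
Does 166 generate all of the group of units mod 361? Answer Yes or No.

Yes

φ(361) = φ(19^2) = 19·(19−1) = 342 = 2 · 3^2 · 19.
166 is a primitive root mod 361 iff 166^(φ(361)/q) ≢ 1 for every prime q | φ(361), i.e. q ∈ {2, 3, 19}.
166^171 ≡ 360 (mod 361)  [q = 2: ≢ 1 ✓]
166^114 ≡ 292 (mod 361)  [q = 3: ≢ 1 ✓]
166^18 ≡ 191 (mod 361)  [q = 19: ≢ 1 ✓]
Every test exponent gives a nontrivial residue, hence 166 generates the full group.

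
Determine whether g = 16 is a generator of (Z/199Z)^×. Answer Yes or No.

No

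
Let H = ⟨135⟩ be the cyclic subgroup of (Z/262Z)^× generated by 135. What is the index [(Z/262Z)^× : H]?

ord(135) | φ(262) = φ(2)·φ(131) = 1·130 = 130 = 2 · 5 · 13.
Divisors of 130: 1, 2, 5, 10, 13, 26, 65, 130.
Check 135^d mod 262 for each divisor in increasing order:
135^1 ≡ 135 (mod 262)
135^2 ≡ 147 (mod 262)
135^5 ≡ 107 (mod 262)
135^10 ≡ 183 (mod 262)
135^13 ≡ 53 (mod 262)
135^26 ≡ 189 (mod 262)
135^65 ≡ 1 (mod 262) ✓
Thus |⟨135⟩| = ord(135) = 65.
Index = |(Z/262Z)^×| / |⟨135⟩| = 130 / 65 = 2.

2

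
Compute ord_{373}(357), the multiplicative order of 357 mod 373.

186

ord(357) | φ(373) = 373 − 1 = 372 = 2^2 · 3 · 31.
Divisors of 372: 1, 2, 3, 4, 6, 12, 31, 62, 93, 124, 186, 372.
Evaluate successive powers at the divisors of 372:
357^1 ≡ 357 (mod 373)
357^2 ≡ 256 (mod 373)
357^3 ≡ 7 (mod 373)
357^4 ≡ 261 (mod 373)
357^6 ≡ 49 (mod 373)
357^12 ≡ 163 (mod 373)
357^31 ≡ 89 (mod 373)
357^62 ≡ 88 (mod 373)
357^93 ≡ 372 (mod 373)
357^124 ≡ 284 (mod 373)
357^186 ≡ 1 (mod 373) ✓
Hence ord(357) = 186.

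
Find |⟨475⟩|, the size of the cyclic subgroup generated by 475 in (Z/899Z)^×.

By Lagrange's theorem, ord_899(475) divides φ(899) = φ(29·31) = (29−1)·(31−1) = 28·30 = 840 = 2^3 · 3 · 5 · 7.
Divisors of 840: 1, 2, 3, 4, 5, 6, 7, 8, 10, 12, 14, 15, 20, 21, 24, 28, 30, 35, 40, 42, 56, 60, 70, 84, 105, 120, 140, 168, 210, 280, 420, 840.
Compute 475^d (mod 899) for the divisors d until we hit 1:
475^1 ≡ 475 (mod 899)
475^2 ≡ 875 (mod 899)
475^3 ≡ 287 (mod 899)
475^4 ≡ 576 (mod 899)
475^5 ≡ 304 (mod 899)
475^6 ≡ 560 (mod 899)
475^7 ≡ 795 (mod 899)
475^8 ≡ 45 (mod 899)
475^10 ≡ 718 (mod 899)
475^12 ≡ 748 (mod 899)
475^14 ≡ 28 (mod 899)
475^15 ≡ 714 (mod 899)
475^20 ≡ 397 (mod 899)
475^21 ≡ 684 (mod 899)
475^24 ≡ 326 (mod 899)
475^28 ≡ 784 (mod 899)
475^30 ≡ 63 (mod 899)
475^35 ≡ 273 (mod 899)
475^40 ≡ 284 (mod 899)
475^42 ≡ 376 (mod 899)
475^56 ≡ 639 (mod 899)
475^60 ≡ 373 (mod 899)
475^70 ≡ 811 (mod 899)
475^84 ≡ 233 (mod 899)
475^105 ≡ 249 (mod 899)
475^120 ≡ 683 (mod 899)
475^140 ≡ 552 (mod 899)
475^168 ≡ 349 (mod 899)
475^210 ≡ 869 (mod 899)
475^280 ≡ 842 (mod 899)
475^420 ≡ 1 (mod 899) ✓
Therefore the multiplicative order of 475 modulo 899 is 420.

420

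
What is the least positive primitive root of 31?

3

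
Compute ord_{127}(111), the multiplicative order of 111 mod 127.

14

By Lagrange's theorem, ord_127(111) divides φ(127) = 127 − 1 = 126 = 2 · 3^2 · 7.
Divisors of 126: 1, 2, 3, 6, 7, 9, 14, 18, 21, 42, 63, 126.
Compute 111^d (mod 127) for the divisors d until we hit 1:
111^1 ≡ 111 (mod 127)
111^2 ≡ 2 (mod 127)
111^3 ≡ 95 (mod 127)
111^6 ≡ 8 (mod 127)
111^7 ≡ 126 (mod 127)
111^9 ≡ 125 (mod 127)
111^14 ≡ 1 (mod 127) ✓
Hence ord(111) = 14.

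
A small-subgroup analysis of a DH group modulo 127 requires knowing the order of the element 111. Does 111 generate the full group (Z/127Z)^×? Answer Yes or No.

No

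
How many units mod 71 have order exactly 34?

0

φ(71) = 71 − 1 = 70 = 2 · 5 · 7.
In a cyclic group of order 70, there are φ(d) elements of order d for each divisor d of 70, and zero for non-divisors.
Since 34 ∤ 70, the count is 0.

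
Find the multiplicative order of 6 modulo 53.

26

Since 6 ∈ (Z/53Z)^×, its order divides φ(53) = 53 − 1 = 52 = 2^2 · 13.
Divisors of 52: 1, 2, 4, 13, 26, 52.
Test each divisor d:
6^1 ≡ 6 (mod 53)
6^2 ≡ 36 (mod 53)
6^4 ≡ 24 (mod 53)
6^13 ≡ 52 (mod 53)
6^26 ≡ 1 (mod 53) ✓
Hence ord(6) = 26.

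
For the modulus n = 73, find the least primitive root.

5

φ(73) = 73 − 1 = 72 = 2^3 · 3^2.
Test candidates g = 2, 3, … against the prime factors q ∈ {2, 3} of φ(73): g is a generator iff g^(72/q) ≢ 1 for every such q.
g = 2: 2^36 ≡ 1 — hits 1, so not a primitive root.
g = 3: 3^36 ≡ 1 — hits 1, so not a primitive root.
g = 4: 4^36 ≡ 1 — hits 1, so not a primitive root.
g = 5: 5^36 ≡ 72; 5^24 ≡ 8 — none is 1, so 5 is a primitive root.
Hence the least primitive root of 73 is 5.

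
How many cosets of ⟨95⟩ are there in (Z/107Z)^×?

1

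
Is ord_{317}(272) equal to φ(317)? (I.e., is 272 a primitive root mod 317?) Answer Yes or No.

Yes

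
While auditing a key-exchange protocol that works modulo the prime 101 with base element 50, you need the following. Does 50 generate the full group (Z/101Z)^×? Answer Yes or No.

Yes

φ(101) = 101 − 1 = 100 = 2^2 · 5^2.
Test 50^(100/q) mod 101 for each prime factor q of 100:
50^50 ≡ 100 (mod 101)  [q = 2: ≢ 1 ✓]
50^20 ≡ 84 (mod 101)  [q = 5: ≢ 1 ✓]
All checks pass, so 50 has order 100 and is a primitive root modulo 101.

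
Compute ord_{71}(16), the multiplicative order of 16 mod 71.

The order of 16 must divide φ(71) = 71 − 1 = 70 = 2 · 5 · 7.
Divisors of 70: 1, 2, 5, 7, 10, 14, 35, 70.
Check 16^d mod 71 for each divisor in increasing order:
16^1 ≡ 16
16^2 ≡ 43
16^5 ≡ 48
16^7 ≡ 5
16^10 ≡ 32
16^14 ≡ 25
16^35 ≡ 1
Hence ord(16) = 35.

35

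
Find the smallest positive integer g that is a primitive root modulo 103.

5

φ(103) = 103 − 1 = 102 = 2 · 3 · 17.
g is a primitive root iff g^(102/q) ≢ 1 (mod 103) for each prime q ∈ {2, 3, 17}.
g = 2: 2^51 ≡ 1 — hits 1, so not a primitive root.
g = 3: 3^51 ≡ 102; 3^34 ≡ 1 — hits 1, so not a primitive root.
g = 4: 4^51 ≡ 1 — hits 1, so not a primitive root.
g = 5: 5^51 ≡ 102; 5^34 ≡ 56; 5^6 ≡ 72 — none is 1, so 5 is a primitive root.
So 5 is the smallest generator of (Z/103Z)^×.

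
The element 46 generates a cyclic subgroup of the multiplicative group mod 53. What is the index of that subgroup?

Since 46 ∈ (Z/53Z)^×, its order divides φ(53) = 53 − 1 = 52 = 2^2 · 13.
Divisors of 52: 1, 2, 4, 13, 26, 52.
Compute 46^d (mod 53) for the divisors d until we hit 1:
46^1 ≡ 46
46^2 ≡ 49
46^4 ≡ 16
46^13 ≡ 1
The order of 46 is 13, so the subgroup it generates has 13 elements.
Index = |(Z/53Z)^×| / |⟨46⟩| = 52 / 13 = 4.

4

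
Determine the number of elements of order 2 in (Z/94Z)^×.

1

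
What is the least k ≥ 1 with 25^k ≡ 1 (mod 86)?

Since 25 ∈ (Z/86Z)^×, its order divides φ(86) = φ(2)·φ(43) = 1·42 = 42 = 2 · 3 · 7.
Divisors of 42: 1, 2, 3, 6, 7, 14, 21, 42.
Check 25^d mod 86 for each divisor in increasing order:
25^1 ≡ 25 (mod 86)
25^2 ≡ 23 (mod 86)
25^3 ≡ 59 (mod 86)
25^6 ≡ 41 (mod 86)
25^7 ≡ 79 (mod 86)
25^14 ≡ 49 (mod 86)
25^21 ≡ 1 (mod 86) ✓
Hence ord(25) = 21.

21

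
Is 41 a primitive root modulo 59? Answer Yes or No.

φ(59) = 59 − 1 = 58 = 2 · 29.
An element g generates (Z/59Z)^× iff g^(58/q) ≢ 1 (mod 59) for each prime q ∈ {2, 29}.
41^29 ≡ 1 (mod 59)  [q = 2: ≡ 1 ✗]
41^2 ≡ 29 (mod 59)  [q = 29: ≢ 1 ✓]
Since 41^29 ≡ 1, the order of 41 divides 29 < 58, so 41 is not a primitive root.

No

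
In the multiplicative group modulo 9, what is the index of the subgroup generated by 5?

The order of 5 must divide φ(9) = φ(3^2) = 3·(3−1) = 6 = 2 · 3.
Divisors of 6: 1, 2, 3, 6.
Compute 5^d (mod 9) for the divisors d until we hit 1:
5^1 ≡ 5 (mod 9)
5^2 ≡ 7 (mod 9)
5^3 ≡ 8 (mod 9)
5^6 ≡ 1 (mod 9) ✓
The order of 5 is 6, so the subgroup it generates has 6 elements.
Index = |(Z/9Z)^×| / |⟨5⟩| = 6 / 6 = 1.

1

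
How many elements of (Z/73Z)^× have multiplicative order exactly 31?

0

φ(73) = 73 − 1 = 72 = 2^3 · 3^2.
In a cyclic group of order 72, there are φ(d) elements of order d for each divisor d of 72, and zero for non-divisors.
Since 31 ∤ 72, the count is 0.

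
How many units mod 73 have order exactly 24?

8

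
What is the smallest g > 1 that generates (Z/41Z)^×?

6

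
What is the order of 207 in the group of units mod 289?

The order of 207 must divide φ(289) = φ(17^2) = 17·(17−1) = 272 = 2^4 · 17.
Divisors of 272: 1, 2, 4, 8, 16, 17, 34, 68, 136, 272.
Evaluate successive powers at the divisors of 272:
207^1 ≡ 207
207^2 ≡ 77
207^4 ≡ 149
207^8 ≡ 237
207^16 ≡ 103
207^17 ≡ 224
207^34 ≡ 179
207^68 ≡ 251
207^136 ≡ 288
207^272 ≡ 1
Hence ord(207) = 272.

272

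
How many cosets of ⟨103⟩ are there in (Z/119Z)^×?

16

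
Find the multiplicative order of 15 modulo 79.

By Lagrange's theorem, ord_79(15) divides φ(79) = 79 − 1 = 78 = 2 · 3 · 13.
Divisors of 78: 1, 2, 3, 6, 13, 26, 39, 78.
Evaluate successive powers at the divisors of 78:
15^1 ≡ 15 (mod 79)
15^2 ≡ 67 (mod 79)
15^3 ≡ 57 (mod 79)
15^6 ≡ 10 (mod 79)
15^13 ≡ 78 (mod 79)
15^26 ≡ 1 (mod 79) ✓
The smallest such exponent is 26, so the order of 15 is 26.

26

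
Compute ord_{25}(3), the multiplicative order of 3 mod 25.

By Lagrange's theorem, ord_25(3) divides φ(25) = φ(5^2) = 5·(5−1) = 20 = 2^2 · 5.
Divisors of 20: 1, 2, 4, 5, 10, 20.
Test each divisor d:
3^1 ≡ 3 (mod 25)
3^2 ≡ 9 (mod 25)
3^4 ≡ 6 (mod 25)
3^5 ≡ 18 (mod 25)
3^10 ≡ 24 (mod 25)
3^20 ≡ 1 (mod 25) ✓
So ord_25(3) = 20.

20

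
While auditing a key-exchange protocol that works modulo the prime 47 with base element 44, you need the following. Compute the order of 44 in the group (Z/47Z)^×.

46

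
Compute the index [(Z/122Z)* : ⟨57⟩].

4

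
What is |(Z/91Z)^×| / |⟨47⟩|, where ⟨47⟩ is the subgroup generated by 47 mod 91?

6

The order of 47 must divide φ(91) = φ(7·13) = (7−1)·(13−1) = 6·12 = 72 = 2^3 · 3^2.
Divisors of 72: 1, 2, 3, 4, 6, 8, 9, 12, 18, 24, 36, 72.
Test each divisor d:
47^1 ≡ 47
47^2 ≡ 25
47^3 ≡ 83
47^4 ≡ 79
47^6 ≡ 64
47^8 ≡ 53
47^9 ≡ 34
47^12 ≡ 1
Thus |⟨47⟩| = ord(47) = 12.
[(Z/91Z)^× : ⟨47⟩] = 72/12 = 6.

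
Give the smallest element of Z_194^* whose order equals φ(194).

φ(194) = φ(2)·φ(97) = 1·96 = 96 = 2^5 · 3.
Test candidates g = 2, 3, … against the prime factors q ∈ {2, 3} of φ(194): g is a generator iff g^(96/q) ≢ 1 for every such q.
g = 2: gcd(2, 194) = 2 > 1, not a unit — skip.
g = 3: 3^48 ≡ 1 — hits 1, so not a primitive root.
g = 4: gcd(4, 194) = 2 > 1, not a unit — skip.
g = 5: 5^48 ≡ 193; 5^32 ≡ 35 — none is 1, so 5 is a primitive root.
The smallest primitive root modulo 194 is 5.

5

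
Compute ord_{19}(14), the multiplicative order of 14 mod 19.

18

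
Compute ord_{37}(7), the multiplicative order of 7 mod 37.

ord(7) | φ(37) = 37 − 1 = 36 = 2^2 · 3^2.
Divisors of 36: 1, 2, 3, 4, 6, 9, 12, 18, 36.
Check 7^d mod 37 for each divisor in increasing order:
7^1 ≡ 7 (mod 37)
7^2 ≡ 12 (mod 37)
7^3 ≡ 10 (mod 37)
7^4 ≡ 33 (mod 37)
7^6 ≡ 26 (mod 37)
7^9 ≡ 1 (mod 37) ✓
So ord_37(7) = 9.

9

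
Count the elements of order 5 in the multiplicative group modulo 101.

4

φ(101) = 101 − 1 = 100 = 2^2 · 5^2.
(Z/101Z)^× is cyclic (|G| = 100); a cyclic group of order m has exactly φ(d) elements of each order d | m, and none otherwise.
5 | 100, and φ(5) = 5 − 1 = 4.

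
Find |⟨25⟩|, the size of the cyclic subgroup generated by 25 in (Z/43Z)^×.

21

Since 25 ∈ (Z/43Z)^×, its order divides φ(43) = 43 − 1 = 42 = 2 · 3 · 7.
Divisors of 42: 1, 2, 3, 6, 7, 14, 21, 42.
Test each divisor d:
25^1 ≡ 25 (mod 43)
25^2 ≡ 23 (mod 43)
25^3 ≡ 16 (mod 43)
25^6 ≡ 41 (mod 43)
25^7 ≡ 36 (mod 43)
25^14 ≡ 6 (mod 43)
25^21 ≡ 1 (mod 43) ✓
So ord_43(25) = 21.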